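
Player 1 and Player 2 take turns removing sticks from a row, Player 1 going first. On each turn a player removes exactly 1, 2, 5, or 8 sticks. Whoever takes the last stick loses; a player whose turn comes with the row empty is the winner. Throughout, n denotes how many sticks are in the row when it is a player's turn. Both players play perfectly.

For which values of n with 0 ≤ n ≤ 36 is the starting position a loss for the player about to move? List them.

Compute win/loss labels from the base case upward. A position with no move is W. Any other position is W if it can reach an L in one move, else L.
n=0: no move; the opponent has just taken the last stick and therefore loses → W
n=1: only reaches 0(W), which is W → L
n=2: reaches L-position 1 → W
n=3: reaches L-position 1 → W
n=4: only reaches 3(W), 2(W), all W → L
n=5: reaches L-position 4 → W
n=6: reaches L-position 4 → W
n=7: only reaches 6(W), 5(W), 2(W), all W → L
n=8: reaches L-position 7 → W
n=9: reaches L-position 7 → W
n=10: only reaches 9(W), 8(W), 5(W), 2(W), all W → L
n=11: reaches L-position 10 → W
n=12: reaches L-position 10 → W
n=13: only reaches 12(W), 11(W), 8(W), 5(W), all W → L
n=14: reaches L-position 13 → W
n=15: reaches L-position 13 → W
n=16: only reaches 15(W), 14(W), 11(W), 8(W), all W → L
n=17: reaches L-position 16 → W
n=18: reaches L-position 16 → W
n=19: only reaches 18(W), 17(W), 14(W), 11(W), all W → L
n=20: reaches L-position 19 → W
n=21: reaches L-position 19 → W
n=22: only reaches 21(W), 20(W), 17(W), 14(W), all W → L
n=23: reaches L-position 22 → W
n=24: reaches L-position 22 → W
n=25: only reaches 24(W), 23(W), 20(W), 17(W), all W → L
n=26: reaches L-position 25 → W
n=27: reaches L-position 25 → W
n=28: only reaches 27(W), 26(W), 23(W), 20(W), all W → L
n=29: reaches L-position 28 → W
n=30: reaches L-position 28 → W
n=31: only reaches 30(W), 29(W), 26(W), 23(W), all W → L
n=32: reaches L-position 31 → W
n=33: reaches L-position 31 → W
n=34: only reaches 33(W), 32(W), 29(W), 26(W), all W → L
n=35: reaches L-position 34 → W
n=36: reaches L-position 34 → W
Reading off the rows marked L gives the requested list; there are 12 such values of n.

1, 4, 7, 10, 13, 16, 19, 22, 25, 28, 31, 34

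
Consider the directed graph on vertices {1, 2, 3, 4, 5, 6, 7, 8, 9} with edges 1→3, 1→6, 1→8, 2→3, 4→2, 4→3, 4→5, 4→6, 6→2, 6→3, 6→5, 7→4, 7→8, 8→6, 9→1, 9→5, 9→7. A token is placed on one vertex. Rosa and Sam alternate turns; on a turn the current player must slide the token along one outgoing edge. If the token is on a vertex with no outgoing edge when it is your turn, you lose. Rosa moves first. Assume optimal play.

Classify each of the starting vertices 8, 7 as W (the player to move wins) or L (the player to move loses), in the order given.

8: L, 7: W

Label each position W (a win for the player to move) or L (a loss). A position with no legal move is L; any other position is W exactly when some move reaches an L, and L when every move reaches a W.
Every edge goes from a vertex to one that appears earlier in the order 3, 5, 2, 6, 4, 8, 1, 7, 9, so processing vertices in that order labels each vertex after all of its successors.
3: no outgoing edge → L
5: no outgoing edge → L
2: →3(L), so W
6: →5(L), so W
4: →5(L), so W
8: →6(W) only, which is W, so L
1: →8(L), so W
7: →8(L), so W
9: →5(L), so W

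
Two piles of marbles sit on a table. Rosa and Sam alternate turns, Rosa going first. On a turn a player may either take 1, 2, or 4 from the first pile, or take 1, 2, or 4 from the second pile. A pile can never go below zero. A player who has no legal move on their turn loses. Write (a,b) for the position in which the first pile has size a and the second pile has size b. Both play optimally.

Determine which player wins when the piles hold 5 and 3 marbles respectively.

Positions with no move are L. A position that does have a move is losing for the player to move precisely when every available move leads to a winning position for the opponent. Fill in the labels:
No move ever increases a pile, so every position that can arise here has a ≤ 5 and b ≤ 3; it is enough to label the cells with 0 ≤ a ≤ 5 and 0 ≤ b ≤ 3.
Every move lowers a or b (never raises either), so fill the grid row by row in increasing a, and left to right within a row: each cell's successors are then already labelled.
      b=0  b=1  b=2  b=3
a=0:    L    W    W    L
a=1:    W    L    W    W
a=2:    W    W    L    W
a=3:    L    W    W    L
a=4:    W    L    W    W
a=5:    W    W    L    W
Cells with no legal move (terminal, hence L): (0,0).
The remaining L cells, each justified by listing all of its moves:
(0,3): only reaches (0,2)(W), (0,1)(W), all W → L
(1,1): only reaches (0,1)(W), (1,0)(W), all W → L
(2,2): only reaches (1,2)(W), (0,2)(W), (2,1)(W), (2,0)(W), all W → L
(3,0): only reaches (2,0)(W), (1,0)(W), all W → L
(3,3): only reaches (2,3)(W), (1,3)(W), (3,2)(W), (3,1)(W), all W → L
(4,1): only reaches (3,1)(W), (2,1)(W), (0,1)(W), (4,0)(W), all W → L
(5,2): only reaches (4,2)(W), (3,2)(W), (1,2)(W), (5,1)(W), (5,0)(W), all W → L
Every other cell has at least one move into one of the L cells above, so it is W.
The starting position (5,3) is W: Rosa should move to (3,3), handing over an L position.

Rosa wins.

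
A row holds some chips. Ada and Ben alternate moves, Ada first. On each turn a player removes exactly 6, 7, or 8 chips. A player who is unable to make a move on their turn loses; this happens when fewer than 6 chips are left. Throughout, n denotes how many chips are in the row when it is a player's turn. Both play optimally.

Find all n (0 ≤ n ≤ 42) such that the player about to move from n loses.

0, 1, 2, 3, 4, 5, 14, 15, 16, 17, 18, 19, 28, 29, 30, 31, 32, 33, 42

Compute win/loss labels from the base case upward. A position with no move is L. Any other position is W if it can reach an L in one move, else L.
n=0: no move → L
n=1: no move → L
n=2: no move → L
n=3: no move → L
n=4: no move → L
n=5: no move → L
n=6: →0(L), so W
n=7: →1(L), so W
n=8: →2(L), so W
n=9: →3(L), so W
n=10: →4(L), so W
n=11: →5(L), so W
n=12: →5(L), so W
n=13: →5(L), so W
n=14: →8(W), 7(W), 6(W) — all W, so L
n=15: →9(W), 8(W), 7(W) — all W, so L
n=16: →10(W), 9(W), 8(W) — all W, so L
n=17: →11(W), 10(W), 9(W) — all W, so L
n=18: →12(W), 11(W), 10(W) — all W, so L
n=19: →13(W), 12(W), 11(W) — all W, so L
n=20: →14(L), so W
n=21: →15(L), so W
n=22: →16(L), so W
n=23: →17(L), so W
n=24: →18(L), so W
n=25: →19(L), so W
n=26: →19(L), so W
n=27: →19(L), so W
n=28: →22(W), 21(W), 20(W) — all W, so L
n=29: →23(W), 22(W), 21(W) — all W, so L
n=30: →24(W), 23(W), 22(W) — all W, so L
n=31: →25(W), 24(W), 23(W) — all W, so L
n=32: →26(W), 25(W), 24(W) — all W, so L
n=33: →27(W), 26(W), 25(W) — all W, so L
n=34: →28(L), so W
n=35: →29(L), so W
n=36: →30(L), so W
n=37: →31(L), so W
n=38: →32(L), so W
n=39: →33(L), so W
n=40: →33(L), so W
n=41: →33(L), so W
n=42: →36(W), 35(W), 34(W) — all W, so L
The losing starting values of n are exactly the entries labelled L in this table (19 of them).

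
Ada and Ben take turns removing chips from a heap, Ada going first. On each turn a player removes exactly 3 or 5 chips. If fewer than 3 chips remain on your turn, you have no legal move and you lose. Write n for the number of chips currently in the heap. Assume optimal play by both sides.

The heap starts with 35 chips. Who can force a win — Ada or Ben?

Ada wins.

Build the W/L table. Terminal = L. A non-terminal position is W if it has a move to some L; otherwise it is L.
n=0: no move → L
n=1: no move → L
n=2: no move → L
n=3: →0(L), so W
n=4: →1(L), so W
n=5: →2(L), so W
n=6: →1(L), so W
n=7: →2(L), so W
n=8: →5(W), 3(W) — all W, so L
n=9: →6(W), 4(W) — all W, so L
n=10: →7(W), 5(W) — all W, so L
n=11: →8(L), so W
n=12: →9(L), so W
n=13: →10(L), so W
n=14: →9(L), so W
n=15: →10(L), so W
n=16: →13(W), 11(W) — all W, so L
n=17: →14(W), 12(W) — all W, so L
n=18: →15(W), 13(W) — all W, so L
n=19: →16(L), so W
n=20: →17(L), so W
n=21: →18(L), so W
n=22: →17(L), so W
n=23: →18(L), so W
n=24: →21(W), 19(W) — all W, so L
n=25: →22(W), 20(W) — all W, so L
n=26: →23(W), 21(W) — all W, so L
n=27: →24(L), so W
n=28: →25(L), so W
n=29: →26(L), so W
n=30: →25(L), so W
n=31: →26(L), so W
n=32: →29(W), 27(W) — all W, so L
n=33: →30(W), 28(W) — all W, so L
n=34: →31(W), 29(W) — all W, so L
n=35: →32(L), so W
The starting position 35 is W: Ada should remove 3, leaving 32, handing over an L position.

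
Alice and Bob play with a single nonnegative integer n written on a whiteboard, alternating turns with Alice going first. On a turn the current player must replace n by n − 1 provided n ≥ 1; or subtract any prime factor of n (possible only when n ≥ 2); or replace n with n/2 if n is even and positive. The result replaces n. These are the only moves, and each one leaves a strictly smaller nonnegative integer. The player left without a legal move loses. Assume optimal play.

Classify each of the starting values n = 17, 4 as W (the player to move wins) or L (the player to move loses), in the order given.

17: W, 4: L

Classify positions by backward induction: terminal positions (no move available) are L. From any other position, the mover wins iff some move reaches an L.
n=0: no move → L
n=1: can move to 0, which is L ⇒ W
n=2: can move to 0, which is L ⇒ W
n=3: can move to 0, which is L ⇒ W
n=4: moves to 2(W), 3(W); every one is W ⇒ L
n=5: can move to 0, which is L ⇒ W
n=6: can move to 4, which is L ⇒ W
n=7: can move to 0, which is L ⇒ W
n=8: can move to 4, which is L ⇒ W
n=9: moves to 6(W), 8(W); every one is W ⇒ L
n=10: can move to 9, which is L ⇒ W
n=11: can move to 0, which is L ⇒ W
n=12: can move to 9, which is L ⇒ W
n=13: can move to 0, which is L ⇒ W
n=14: moves to 7(W), 12(W), 13(W); every one is W ⇒ L
n=15: can move to 14, which is L ⇒ W
n=16: can move to 14, which is L ⇒ W
n=17: can move to 0, which is L ⇒ W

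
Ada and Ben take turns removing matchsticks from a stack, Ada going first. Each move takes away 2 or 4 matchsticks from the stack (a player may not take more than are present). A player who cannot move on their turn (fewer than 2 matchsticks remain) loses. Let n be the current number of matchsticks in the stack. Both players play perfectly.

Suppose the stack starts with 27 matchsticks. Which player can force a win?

Build the W/L table. Terminal = L. A non-terminal position is W if it has a move to some L; otherwise it is L.
n=0: no move → L
n=1: no move → L
n=2: →0(L), so W
n=3: →1(L), so W
n=4: →0(L), so W
n=5: →1(L), so W
n=6: →4(W), 2(W) — all W, so L
n=7: →5(W), 3(W) — all W, so L
n=8: →6(L), so W
n=9: →7(L), so W
n=10: →6(L), so W
n=11: →7(L), so W
n=12: →10(W), 8(W) — all W, so L
n=13: →11(W), 9(W) — all W, so L
n=14: →12(L), so W
n=15: →13(L), so W
n=16: →12(L), so W
n=17: →13(L), so W
n=18: →16(W), 14(W) — all W, so L
n=19: →17(W), 15(W) — all W, so L
n=20: →18(L), so W
n=21: →19(L), so W
n=22: →18(L), so W
n=23: →19(L), so W
n=24: →22(W), 20(W) — all W, so L
n=25: →23(W), 21(W) — all W, so L
n=26: →24(L), so W
n=27: →25(L), so W
The starting position 27 is W: Ada should remove 2, leaving 25, handing over an L position.

Ada wins.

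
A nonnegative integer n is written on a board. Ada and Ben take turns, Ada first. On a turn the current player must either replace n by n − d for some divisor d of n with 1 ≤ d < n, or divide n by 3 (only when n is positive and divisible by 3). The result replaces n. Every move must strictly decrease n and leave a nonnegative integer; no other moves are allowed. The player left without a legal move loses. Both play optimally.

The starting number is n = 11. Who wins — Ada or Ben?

Classify positions by backward induction: terminal positions (no move available) are L. From any other position, the mover wins iff some move reaches an L.
n=0: no move → L
n=1: no move → L
n=2: →1(L), so W
n=3: →1(L), so W
n=4: →2(W), 3(W) — all W, so L
n=5: →4(L), so W
n=6: →4(L), so W
n=7: →6(W) only, which is W, so L
n=8: →4(L), so W
n=9: →3(W), 6(W), 8(W) — all W, so L
n=10: →9(L), so W
n=11: →10(W) only, which is W, so L
Every move from 11 reaches a W position, so the mover loses.

Ben wins.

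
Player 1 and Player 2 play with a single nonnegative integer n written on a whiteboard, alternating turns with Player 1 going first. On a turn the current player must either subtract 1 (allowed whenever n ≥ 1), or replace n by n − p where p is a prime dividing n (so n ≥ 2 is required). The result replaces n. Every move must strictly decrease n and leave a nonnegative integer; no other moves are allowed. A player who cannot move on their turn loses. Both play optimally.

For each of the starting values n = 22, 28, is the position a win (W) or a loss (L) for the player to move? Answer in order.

22: W, 28: L

Build the W/L table. Terminal = L. A non-terminal position is W if it has a move to some L; otherwise it is L.
n=0: no move → L
n=1: reaches L-position 0 → W
n=2: reaches L-position 0 → W
n=3: reaches L-position 0 → W
n=4: only reaches 2(W), 3(W), all W → L
n=5: reaches L-position 0 → W
n=6: reaches L-position 4 → W
n=7: reaches L-position 0 → W
n=8: only reaches 6(W), 7(W), all W → L
n=9: reaches L-position 8 → W
n=10: reaches L-position 8 → W
n=11: reaches L-position 0 → W
n=12: only reaches 9(W), 10(W), 11(W), all W → L
n=13: reaches L-position 0 → W
n=14: reaches L-position 12 → W
n=15: reaches L-position 12 → W
n=16: only reaches 14(W), 15(W), all W → L
n=17: reaches L-position 0 → W
n=18: reaches L-position 16 → W
n=19: reaches L-position 0 → W
n=20: only reaches 15(W), 18(W), 19(W), all W → L
n=21: reaches L-position 20 → W
n=22: reaches L-position 20 → W
n=23: reaches L-position 0 → W
n=24: only reaches 21(W), 22(W), 23(W), all W → L
n=25: reaches L-position 20 → W
n=26: reaches L-position 24 → W
n=27: reaches L-position 24 → W
n=28: only reaches 21(W), 26(W), 27(W), all W → L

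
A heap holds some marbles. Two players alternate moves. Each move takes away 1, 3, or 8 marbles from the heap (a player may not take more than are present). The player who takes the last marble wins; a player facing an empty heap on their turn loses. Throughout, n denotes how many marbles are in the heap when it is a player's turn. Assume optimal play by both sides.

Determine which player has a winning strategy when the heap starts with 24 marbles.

The second player wins.

Positions with no move are L. A position that does have a move is losing for the player to move precisely when every available move leads to a winning position for the opponent. Fill in the labels:
n=0: no move → L
n=1: →0(L), so W
n=2: →1(W) only, which is W, so L
n=3: →2(L), so W
n=4: →3(W), 1(W) — all W, so L
n=5: →4(L), so W
n=6: →5(W), 3(W) — all W, so L
n=7: →6(L), so W
n=8: →0(L), so W
n=9: →6(L), so W
n=10: →2(L), so W
n=11: →10(W), 8(W), 3(W) — all W, so L
n=12: →11(L), so W
n=13: →12(W), 10(W), 5(W) — all W, so L
n=14: →13(L), so W
n=15: →14(W), 12(W), 7(W) — all W, so L
n=16: →15(L), so W
n=17: →16(W), 14(W), 9(W) — all W, so L
n=18: →17(L), so W
n=19: →11(L), so W
n=20: →17(L), so W
n=21: →13(L), so W
n=22: →21(W), 19(W), 14(W) — all W, so L
n=23: →22(L), so W
n=24: →23(W), 21(W), 16(W) — all W, so L
The starting position 24 is L: whatever the player to move does, the opponent receives a W position.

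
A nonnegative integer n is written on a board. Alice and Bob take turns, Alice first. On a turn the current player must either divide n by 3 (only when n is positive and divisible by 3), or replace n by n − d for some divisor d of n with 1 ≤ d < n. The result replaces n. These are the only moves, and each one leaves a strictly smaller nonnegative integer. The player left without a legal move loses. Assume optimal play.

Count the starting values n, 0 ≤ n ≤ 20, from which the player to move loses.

10

Use the standard recursion: the mover loses at a terminal position; elsewhere, the mover wins exactly when some move hands the opponent an L position.
n=0: no move → L
n=1: no move → L
n=2: W (go to 1, an L position)
n=3: W (go to 1, an L position)
n=4: L (options 2(W), 3(W) are all W)
n=5: W (go to 4, an L position)
n=6: W (go to 4, an L position)
n=7: L (sole option 6(W) is W)
n=8: W (go to 4, an L position)
n=9: L (options 3(W), 6(W), 8(W) are all W)
n=10: W (go to 9, an L position)
n=11: L (sole option 10(W) is W)
n=12: W (go to 4, an L position)
n=13: L (sole option 12(W) is W)
n=14: W (go to 7, an L position)
n=15: L (options 5(W), 10(W), 12(W), 14(W) are all W)
n=16: W (go to 15, an L position)
n=17: L (sole option 16(W) is W)
n=18: W (go to 9, an L position)
n=19: L (sole option 18(W) is W)
n=20: W (go to 15, an L position)
L entries with 0 ≤ n ≤ 20: n = 0, 1, 4, 7, 9, 11, 13, 15, 17, 19; that makes 10.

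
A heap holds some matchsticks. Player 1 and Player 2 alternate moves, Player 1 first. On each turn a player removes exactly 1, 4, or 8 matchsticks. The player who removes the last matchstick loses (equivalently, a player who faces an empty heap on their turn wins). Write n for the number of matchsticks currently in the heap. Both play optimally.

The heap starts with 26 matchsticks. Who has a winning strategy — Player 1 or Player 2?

Build the W/L table. Terminal = W. A non-terminal position is W if it has a move to some L; otherwise it is L.
n=0: no move; the opponent has just taken the last matchstick and therefore loses → W
n=1: the only move is to 0(W), a W ⇒ L
n=2: can move to 1, which is L ⇒ W
n=3: the only move is to 2(W), a W ⇒ L
n=4: can move to 3, which is L ⇒ W
n=5: can move to 1, which is L ⇒ W
n=6: moves to 5(W), 2(W); every one is W ⇒ L
n=7: can move to 6, which is L ⇒ W
n=8: moves to 7(W), 4(W), 0(W); every one is W ⇒ L
n=9: can move to 8, which is L ⇒ W
n=10: can move to 6, which is L ⇒ W
n=11: can move to 3, which is L ⇒ W
n=12: can move to 8, which is L ⇒ W
n=13: moves to 12(W), 9(W), 5(W); every one is W ⇒ L
n=14: can move to 13, which is L ⇒ W
n=15: moves to 14(W), 11(W), 7(W); every one is W ⇒ L
n=16: can move to 15, which is L ⇒ W
n=17: can move to 13, which is L ⇒ W
n=18: moves to 17(W), 14(W), 10(W); every one is W ⇒ L
n=19: can move to 18, which is L ⇒ W
n=20: moves to 19(W), 16(W), 12(W); every one is W ⇒ L
n=21: can move to 20, which is L ⇒ W
n=22: can move to 18, which is L ⇒ W
n=23: can move to 15, which is L ⇒ W
n=24: can move to 20, which is L ⇒ W
n=25: moves to 24(W), 21(W), 17(W); every one is W ⇒ L
n=26: can move to 25, which is L ⇒ W
From 26 Player 1 can remove 1, leaving 25, reaching an L position.

Player 1 wins.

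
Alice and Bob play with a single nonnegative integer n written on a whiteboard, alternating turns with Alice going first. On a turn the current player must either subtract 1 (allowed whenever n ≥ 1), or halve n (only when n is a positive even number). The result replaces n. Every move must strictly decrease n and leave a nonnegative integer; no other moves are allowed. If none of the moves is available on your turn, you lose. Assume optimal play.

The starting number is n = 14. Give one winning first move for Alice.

Positions with no move are L. A position that does have a move is losing for the player to move precisely when every available move leads to a winning position for the opponent. Fill in the labels:
n=0: no move → L
n=1: W (go to 0, an L position)
n=2: L (sole option 1(W) is W)
n=3: W (go to 2, an L position)
n=4: W (go to 2, an L position)
n=5: L (sole option 4(W) is W)
n=6: W (go to 5, an L position)
n=7: L (sole option 6(W) is W)
n=8: W (go to 7, an L position)
n=9: L (sole option 8(W) is W)
n=10: W (go to 5, an L position)
n=11: L (sole option 10(W) is W)
n=12: W (go to 11, an L position)
n=13: L (sole option 12(W) is W)
n=14: W (go to 7, an L position)
From 14, the L positions reachable in one move are: 7, 13. Any move reaching one of these is winning.

Move to 7.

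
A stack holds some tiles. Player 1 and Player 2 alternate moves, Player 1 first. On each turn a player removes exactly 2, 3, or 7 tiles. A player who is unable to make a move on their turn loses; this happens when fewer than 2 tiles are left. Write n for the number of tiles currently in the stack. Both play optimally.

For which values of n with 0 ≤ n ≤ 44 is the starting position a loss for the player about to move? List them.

0, 1, 5, 6, 10, 11, 15, 16, 20, 21, 25, 26, 30, 31, 35, 36, 40, 41

Positions with no move are L. A position that does have a move is losing for the player to move precisely when every available move leads to a winning position for the opponent. Fill in the labels:
n=0: no move → L
n=1: no move → L
n=2: →0(L), so W
n=3: →1(L), so W
n=4: →1(L), so W
n=5: →3(W), 2(W) — all W, so L
n=6: →4(W), 3(W) — all W, so L
n=7: →5(L), so W
n=8: →6(L), so W
n=9: →6(L), so W
n=10: →8(W), 7(W), 3(W) — all W, so L
n=11: →9(W), 8(W), 4(W) — all W, so L
n=12: →10(L), so W
n=13: →11(L), so W
n=14: →11(L), so W
n=15: →13(W), 12(W), 8(W) — all W, so L
n=16: →14(W), 13(W), 9(W) — all W, so L
n=17: →15(L), so W
n=18: →16(L), so W
n=19: →16(L), so W
n=20: →18(W), 17(W), 13(W) — all W, so L
n=21: →19(W), 18(W), 14(W) — all W, so L
n=22: →20(L), so W
n=23: →21(L), so W
n=24: →21(L), so W
n=25: →23(W), 22(W), 18(W) — all W, so L
n=26: →24(W), 23(W), 19(W) — all W, so L
n=27: →25(L), so W
n=28: →26(L), so W
n=29: →26(L), so W
n=30: →28(W), 27(W), 23(W) — all W, so L
n=31: →29(W), 28(W), 24(W) — all W, so L
n=32: →30(L), so W
n=33: →31(L), so W
n=34: →31(L), so W
n=35: →33(W), 32(W), 28(W) — all W, so L
n=36: →34(W), 33(W), 29(W) — all W, so L
n=37: →35(L), so W
n=38: →36(L), so W
n=39: →36(L), so W
n=40: →38(W), 37(W), 33(W) — all W, so L
n=41: →39(W), 38(W), 34(W) — all W, so L
n=42: →40(L), so W
n=43: →41(L), so W
n=44: →41(L), so W
Reading off the rows marked L gives the requested list; there are 18 such values of n.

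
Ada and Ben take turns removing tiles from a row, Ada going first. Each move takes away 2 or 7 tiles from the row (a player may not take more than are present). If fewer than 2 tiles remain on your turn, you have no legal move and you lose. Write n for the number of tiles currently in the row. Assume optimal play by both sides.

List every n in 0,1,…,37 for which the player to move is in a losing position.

Work bottom-up. With no move the player to move loses. Otherwise the position is W if at least one move leads to an L position for the opponent, and L if every move leads to a W.
n=0: no move → L
n=1: no move → L
n=2: →0(L), so W
n=3: →1(L), so W
n=4: →2(W) only, which is W, so L
n=5: →3(W) only, which is W, so L
n=6: →4(L), so W
n=7: →5(L), so W
n=8: →1(L), so W
n=9: →7(W), 2(W) — all W, so L
n=10: →8(W), 3(W) — all W, so L
n=11: →9(L), so W
n=12: →10(L), so W
n=13: →11(W), 6(W) — all W, so L
n=14: →12(W), 7(W) — all W, so L
n=15: →13(L), so W
n=16: →14(L), so W
n=17: →10(L), so W
n=18: →16(W), 11(W) — all W, so L
n=19: →17(W), 12(W) — all W, so L
n=20: →18(L), so W
n=21: →19(L), so W
n=22: →20(W), 15(W) — all W, so L
n=23: →21(W), 16(W) — all W, so L
n=24: →22(L), so W
n=25: →23(L), so W
n=26: →19(L), so W
n=27: →25(W), 20(W) — all W, so L
n=28: →26(W), 21(W) — all W, so L
n=29: →27(L), so W
n=30: →28(L), so W
n=31: →29(W), 24(W) — all W, so L
n=32: →30(W), 25(W) — all W, so L
n=33: →31(L), so W
n=34: →32(L), so W
n=35: →28(L), so W
n=36: →34(W), 29(W) — all W, so L
n=37: →35(W), 30(W) — all W, so L
The losing starting values of n are exactly the entries labelled L in this table (18 of them).

0, 1, 4, 5, 9, 10, 13, 14, 18, 19, 22, 23, 27, 28, 31, 32, 36, 37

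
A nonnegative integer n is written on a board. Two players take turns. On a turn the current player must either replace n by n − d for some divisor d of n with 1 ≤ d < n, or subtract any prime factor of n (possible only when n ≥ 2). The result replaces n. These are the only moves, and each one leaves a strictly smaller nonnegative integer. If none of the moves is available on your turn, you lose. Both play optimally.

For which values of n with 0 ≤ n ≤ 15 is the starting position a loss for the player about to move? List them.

0, 1, 4, 9, 14

Label each position W (a win for the player to move) or L (a loss). A position with no legal move is L; any other position is W exactly when some move reaches an L, and L when every move reaches a W.
n=0: no move → L
n=1: no move → L
n=2: can move to 0, which is L ⇒ W
n=3: can move to 0, which is L ⇒ W
n=4: moves to 2(W), 3(W); every one is W ⇒ L
n=5: can move to 0, which is L ⇒ W
n=6: can move to 4, which is L ⇒ W
n=7: can move to 0, which is L ⇒ W
n=8: can move to 4, which is L ⇒ W
n=9: moves to 6(W), 8(W); every one is W ⇒ L
n=10: can move to 9, which is L ⇒ W
n=11: can move to 0, which is L ⇒ W
n=12: can move to 9, which is L ⇒ W
n=13: can move to 0, which is L ⇒ W
n=14: moves to 7(W), 12(W), 13(W); every one is W ⇒ L
n=15: can move to 14, which is L ⇒ W
The losing starting values of n are exactly the entries labelled L in this table (5 of them).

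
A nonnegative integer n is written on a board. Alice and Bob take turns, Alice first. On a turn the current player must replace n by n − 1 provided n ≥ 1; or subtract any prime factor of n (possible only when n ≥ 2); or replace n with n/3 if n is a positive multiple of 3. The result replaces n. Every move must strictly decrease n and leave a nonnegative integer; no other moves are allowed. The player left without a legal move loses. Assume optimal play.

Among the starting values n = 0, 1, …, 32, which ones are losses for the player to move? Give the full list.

0, 4, 8, 14, 18, 22, 25, 27, 32

Positions with no move are L. A position that does have a move is losing for the player to move precisely when every available move leads to a winning position for the opponent. Fill in the labels:
n=0: no move → L
n=1: →0(L), so W
n=2: →0(L), so W
n=3: →0(L), so W
n=4: →2(W), 3(W) — all W, so L
n=5: →0(L), so W
n=6: →4(L), so W
n=7: →0(L), so W
n=8: →6(W), 7(W) — all W, so L
n=9: →8(L), so W
n=10: →8(L), so W
n=11: →0(L), so W
n=12: →4(L), so W
n=13: →0(L), so W
n=14: →7(W), 12(W), 13(W) — all W, so L
n=15: →14(L), so W
n=16: →14(L), so W
n=17: →0(L), so W
n=18: →6(W), 15(W), 16(W), 17(W) — all W, so L
n=19: →0(L), so W
n=20: →18(L), so W
n=21: →14(L), so W
n=22: →11(W), 20(W), 21(W) — all W, so L
n=23: →0(L), so W
n=24: →8(L), so W
n=25: →20(W), 24(W) — all W, so L
n=26: →25(L), so W
n=27: →9(W), 24(W), 26(W) — all W, so L
n=28: →27(L), so W
n=29: →0(L), so W
n=30: →25(L), so W
n=31: →0(L), so W
n=32: →30(W), 31(W) — all W, so L
The losing starting values of n are exactly the entries labelled L in this table (9 of them).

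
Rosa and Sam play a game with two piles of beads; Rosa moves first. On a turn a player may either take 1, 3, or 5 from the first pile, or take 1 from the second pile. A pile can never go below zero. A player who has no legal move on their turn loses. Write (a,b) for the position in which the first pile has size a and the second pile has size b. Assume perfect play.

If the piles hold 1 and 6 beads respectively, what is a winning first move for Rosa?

Classify positions by backward induction: terminal positions (no move available) are L. From any other position, the mover wins iff some move reaches an L.
No move ever increases a pile, so every position that can arise here has a ≤ 1 and b ≤ 6; it is enough to label the cells with 0 ≤ a ≤ 1 and 0 ≤ b ≤ 6.
Every move lowers a or b (never raises either), so fill the grid row by row in increasing a, and left to right within a row: each cell's successors are then already labelled.
      b=0  b=1  b=2  b=3  b=4  b=5  b=6
a=0:    L    W    L    W    L    W    L
a=1:    W    L    W    L    W    L    W
Cells with no legal move (terminal, hence L): (0,0).
The remaining L cells, each justified by listing all of its moves:
(0,2): only reaches (0,1)(W), which is W → L
(0,4): only reaches (0,3)(W), which is W → L
(0,6): only reaches (0,5)(W), which is W → L
(1,1): only reaches (0,1)(W), (1,0)(W), all W → L
(1,3): only reaches (0,3)(W), (1,2)(W), all W → L
(1,5): only reaches (0,5)(W), (1,4)(W), all W → L
Every other cell has at least one move into one of the L cells above, so it is W.
From (1,6), the L positions reachable in one move are: (0,6), (1,5). Any move reaching one of these is winning.

Move to (0,6).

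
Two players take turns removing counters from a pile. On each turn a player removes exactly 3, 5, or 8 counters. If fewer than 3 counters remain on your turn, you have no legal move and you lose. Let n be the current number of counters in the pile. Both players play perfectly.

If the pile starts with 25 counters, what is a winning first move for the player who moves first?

Work bottom-up. With no move the player to move loses. Otherwise the position is W if at least one move leads to an L position for the opponent, and L if every move leads to a W.
n=0: no move → L
n=1: no move → L
n=2: no move → L
n=3: reaches L-position 0 → W
n=4: reaches L-position 1 → W
n=5: reaches L-position 2 → W
n=6: reaches L-position 1 → W
n=7: reaches L-position 2 → W
n=8: reaches L-position 0 → W
n=9: reaches L-position 1 → W
n=10: reaches L-position 2 → W
n=11: only reaches 8(W), 6(W), 3(W), all W → L
n=12: only reaches 9(W), 7(W), 4(W), all W → L
n=13: only reaches 10(W), 8(W), 5(W), all W → L
n=14: reaches L-position 11 → W
n=15: reaches L-position 12 → W
n=16: reaches L-position 13 → W
n=17: reaches L-position 12 → W
n=18: reaches L-position 13 → W
n=19: reaches L-position 11 → W
n=20: reaches L-position 12 → W
n=21: reaches L-position 13 → W
n=22: only reaches 19(W), 17(W), 14(W), all W → L
n=23: only reaches 20(W), 18(W), 15(W), all W → L
n=24: only reaches 21(W), 19(W), 16(W), all W → L
n=25: reaches L-position 22 → W
From 25, the L positions reachable in one move are: 22.

Remove 3, leaving 22.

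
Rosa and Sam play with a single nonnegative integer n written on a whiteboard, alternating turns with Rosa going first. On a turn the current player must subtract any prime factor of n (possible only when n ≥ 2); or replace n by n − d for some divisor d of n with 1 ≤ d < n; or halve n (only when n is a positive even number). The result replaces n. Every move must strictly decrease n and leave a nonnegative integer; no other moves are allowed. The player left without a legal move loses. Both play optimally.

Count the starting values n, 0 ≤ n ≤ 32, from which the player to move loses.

Use the standard recursion: the mover loses at a terminal position; elsewhere, the mover wins exactly when some move hands the opponent an L position.
n=0: no move → L
n=1: no move → L
n=2: can move to 0, which is L ⇒ W
n=3: can move to 0, which is L ⇒ W
n=4: moves to 2(W), 3(W); every one is W ⇒ L
n=5: can move to 0, which is L ⇒ W
n=6: can move to 4, which is L ⇒ W
n=7: can move to 0, which is L ⇒ W
n=8: can move to 4, which is L ⇒ W
n=9: moves to 6(W), 8(W); every one is W ⇒ L
n=10: can move to 9, which is L ⇒ W
n=11: can move to 0, which is L ⇒ W
n=12: can move to 9, which is L ⇒ W
n=13: can move to 0, which is L ⇒ W
n=14: moves to 7(W), 12(W), 13(W); every one is W ⇒ L
n=15: can move to 14, which is L ⇒ W
n=16: can move to 14, which is L ⇒ W
n=17: can move to 0, which is L ⇒ W
n=18: can move to 9, which is L ⇒ W
n=19: can move to 0, which is L ⇒ W
n=20: moves to 10(W), 15(W), 16(W), 18(W), 19(W); every one is W ⇒ L
n=21: can move to 14, which is L ⇒ W
n=22: can move to 20, which is L ⇒ W
n=23: can move to 0, which is L ⇒ W
n=24: can move to 20, which is L ⇒ W
n=25: can move to 20, which is L ⇒ W
n=26: moves to 13(W), 24(W), 25(W); every one is W ⇒ L
n=27: can move to 26, which is L ⇒ W
n=28: can move to 14, which is L ⇒ W
n=29: can move to 0, which is L ⇒ W
n=30: can move to 20, which is L ⇒ W
n=31: can move to 0, which is L ⇒ W
n=32: moves to 16(W), 24(W), 28(W), 30(W), 31(W); every one is W ⇒ L
L entries with 0 ≤ n ≤ 32: n = 0, 1, 4, 9, 14, 20, 26, 32; that makes 8.

8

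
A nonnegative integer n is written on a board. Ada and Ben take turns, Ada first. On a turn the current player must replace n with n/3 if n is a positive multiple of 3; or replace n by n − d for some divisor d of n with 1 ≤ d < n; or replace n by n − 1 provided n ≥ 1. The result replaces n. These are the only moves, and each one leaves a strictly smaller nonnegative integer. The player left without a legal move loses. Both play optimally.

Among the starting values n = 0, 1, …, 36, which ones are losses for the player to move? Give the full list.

0, 2, 5, 7, 9, 11, 13, 16, 19, 23, 25, 28, 31, 34

Classify positions by backward induction: terminal positions (no move available) are L. From any other position, the mover wins iff some move reaches an L.
n=0: no move → L
n=1: can move to 0, which is L ⇒ W
n=2: the only move is to 1(W), a W ⇒ L
n=3: can move to 2, which is L ⇒ W
n=4: can move to 2, which is L ⇒ W
n=5: the only move is to 4(W), a W ⇒ L
n=6: can move to 2, which is L ⇒ W
n=7: the only move is to 6(W), a W ⇒ L
n=8: can move to 7, which is L ⇒ W
n=9: moves to 3(W), 6(W), 8(W); every one is W ⇒ L
n=10: can move to 5, which is L ⇒ W
n=11: the only move is to 10(W), a W ⇒ L
n=12: can move to 9, which is L ⇒ W
n=13: the only move is to 12(W), a W ⇒ L
n=14: can move to 7, which is L ⇒ W
n=15: can move to 5, which is L ⇒ W
n=16: moves to 8(W), 12(W), 14(W), 15(W); every one is W ⇒ L
n=17: can move to 16, which is L ⇒ W
n=18: can move to 9, which is L ⇒ W
n=19: the only move is to 18(W), a W ⇒ L
n=20: can move to 16, which is L ⇒ W
n=21: can move to 7, which is L ⇒ W
n=22: can move to 11, which is L ⇒ W
n=23: the only move is to 22(W), a W ⇒ L
n=24: can move to 16, which is L ⇒ W
n=25: moves to 20(W), 24(W); every one is W ⇒ L
n=26: can move to 13, which is L ⇒ W
n=27: can move to 9, which is L ⇒ W
n=28: moves to 14(W), 21(W), 24(W), 26(W), 27(W); every one is W ⇒ L
n=29: can move to 28, which is L ⇒ W
n=30: can move to 25, which is L ⇒ W
n=31: the only move is to 30(W), a W ⇒ L
n=32: can move to 16, which is L ⇒ W
n=33: can move to 11, which is L ⇒ W
n=34: moves to 17(W), 32(W), 33(W); every one is W ⇒ L
n=35: can move to 28, which is L ⇒ W
n=36: can move to 34, which is L ⇒ W
Reading off the rows marked L gives the requested list; there are 14 such values of n.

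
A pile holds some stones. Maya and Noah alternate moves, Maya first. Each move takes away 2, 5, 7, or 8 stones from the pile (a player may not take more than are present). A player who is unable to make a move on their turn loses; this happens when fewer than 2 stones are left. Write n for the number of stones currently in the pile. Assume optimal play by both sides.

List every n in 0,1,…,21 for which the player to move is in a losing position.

0, 1, 4, 10, 13, 14

Positions with no move are L. A position that does have a move is losing for the player to move precisely when every available move leads to a winning position for the opponent. Fill in the labels:
n=0: no move → L
n=1: no move → L
n=2: can move to 0, which is L ⇒ W
n=3: can move to 1, which is L ⇒ W
n=4: the only move is to 2(W), a W ⇒ L
n=5: can move to 0, which is L ⇒ W
n=6: can move to 4, which is L ⇒ W
n=7: can move to 0, which is L ⇒ W
n=8: can move to 1, which is L ⇒ W
n=9: can move to 4, which is L ⇒ W
n=10: moves to 8(W), 5(W), 3(W), 2(W); every one is W ⇒ L
n=11: can move to 4, which is L ⇒ W
n=12: can move to 10, which is L ⇒ W
n=13: moves to 11(W), 8(W), 6(W), 5(W); every one is W ⇒ L
n=14: moves to 12(W), 9(W), 7(W), 6(W); every one is W ⇒ L
n=15: can move to 13, which is L ⇒ W
n=16: can move to 14, which is L ⇒ W
n=17: can move to 10, which is L ⇒ W
n=18: can move to 13, which is L ⇒ W
n=19: can move to 14, which is L ⇒ W
n=20: can move to 13, which is L ⇒ W
n=21: can move to 14, which is L ⇒ W
The losing starting values of n are exactly the entries labelled L in this table (6 of them).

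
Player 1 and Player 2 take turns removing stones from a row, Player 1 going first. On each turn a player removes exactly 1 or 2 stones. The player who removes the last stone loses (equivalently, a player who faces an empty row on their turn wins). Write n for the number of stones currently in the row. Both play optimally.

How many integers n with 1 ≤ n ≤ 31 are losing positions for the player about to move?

11

Classify positions by backward induction: terminal positions (no move available) are W. From any other position, the mover wins iff some move reaches an L.
n=0: no move; the opponent has just taken the last stone and therefore loses → W
n=1: L (sole option 0(W) is W)
n=2: W (go to 1, an L position)
n=3: W (go to 1, an L position)
n=4: L (options 3(W), 2(W) are all W)
n=5: W (go to 4, an L position)
n=6: W (go to 4, an L position)
n=7: L (options 6(W), 5(W) are all W)
n=8: W (go to 7, an L position)
n=9: W (go to 7, an L position)
n=10: L (options 9(W), 8(W) are all W)
n=11: W (go to 10, an L position)
n=12: W (go to 10, an L position)
n=13: L (options 12(W), 11(W) are all W)
n=14: W (go to 13, an L position)
n=15: W (go to 13, an L position)
n=16: L (options 15(W), 14(W) are all W)
n=17: W (go to 16, an L position)
n=18: W (go to 16, an L position)
n=19: L (options 18(W), 17(W) are all W)
n=20: W (go to 19, an L position)
n=21: W (go to 19, an L position)
n=22: L (options 21(W), 20(W) are all W)
n=23: W (go to 22, an L position)
n=24: W (go to 22, an L position)
n=25: L (options 24(W), 23(W) are all W)
n=26: W (go to 25, an L position)
n=27: W (go to 25, an L position)
n=28: L (options 27(W), 26(W) are all W)
n=29: W (go to 28, an L position)
n=30: W (go to 28, an L position)
n=31: L (options 30(W), 29(W) are all W)
L entries with 1 ≤ n ≤ 31 (the range starts at n=1): n = 1, 4, 7, 10, 13, 16, 19, 22, 25, 28, 31; that makes 11.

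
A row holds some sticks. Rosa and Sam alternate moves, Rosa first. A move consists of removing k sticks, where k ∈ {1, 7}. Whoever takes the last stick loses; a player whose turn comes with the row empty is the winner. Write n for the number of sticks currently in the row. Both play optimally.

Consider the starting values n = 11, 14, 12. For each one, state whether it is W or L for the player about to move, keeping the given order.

11: L, 14: W, 12: W

Use the standard recursion: the mover wins at a terminal position; elsewhere, the mover wins exactly when some move hands the opponent an L position.
n=0: no move; the opponent has just taken the last stick and therefore loses → W
n=1: →0(W) only, which is W, so L
n=2: →1(L), so W
n=3: →2(W) only, which is W, so L
n=4: →3(L), so W
n=5: →4(W) only, which is W, so L
n=6: →5(L), so W
n=7: →6(W), 0(W) — all W, so L
n=8: →7(L), so W
n=9: →8(W), 2(W) — all W, so L
n=10: →9(L), so W
n=11: →10(W), 4(W) — all W, so L
n=12: →11(L), so W
n=13: →12(W), 6(W) — all W, so L
n=14: →13(L), so W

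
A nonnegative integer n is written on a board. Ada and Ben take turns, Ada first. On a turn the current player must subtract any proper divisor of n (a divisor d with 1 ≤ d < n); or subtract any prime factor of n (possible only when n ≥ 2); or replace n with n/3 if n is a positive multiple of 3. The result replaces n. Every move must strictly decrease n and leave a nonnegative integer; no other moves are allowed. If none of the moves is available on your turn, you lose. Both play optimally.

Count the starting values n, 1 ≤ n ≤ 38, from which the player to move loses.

9

Label each position W (a win for the player to move) or L (a loss). A position with no legal move is L; any other position is W exactly when some move reaches an L, and L when every move reaches a W.
n=0: no move → L
n=1: no move → L
n=2: W (go to 0, an L position)
n=3: W (go to 0, an L position)
n=4: L (options 2(W), 3(W) are all W)
n=5: W (go to 0, an L position)
n=6: W (go to 4, an L position)
n=7: W (go to 0, an L position)
n=8: W (go to 4, an L position)
n=9: L (options 3(W), 6(W), 8(W) are all W)
n=10: W (go to 9, an L position)
n=11: W (go to 0, an L position)
n=12: W (go to 4, an L position)
n=13: W (go to 0, an L position)
n=14: L (options 7(W), 12(W), 13(W) are all W)
n=15: W (go to 14, an L position)
n=16: W (go to 14, an L position)
n=17: W (go to 0, an L position)
n=18: W (go to 9, an L position)
n=19: W (go to 0, an L position)
n=20: L (options 10(W), 15(W), 16(W), 18(W), 19(W) are all W)
n=21: W (go to 14, an L position)
n=22: W (go to 20, an L position)
n=23: W (go to 0, an L position)
n=24: W (go to 20, an L position)
n=25: W (go to 20, an L position)
n=26: L (options 13(W), 24(W), 25(W) are all W)
n=27: W (go to 9, an L position)
n=28: W (go to 14, an L position)
n=29: W (go to 0, an L position)
n=30: W (go to 20, an L position)
n=31: W (go to 0, an L position)
n=32: L (options 16(W), 24(W), 28(W), 30(W), 31(W) are all W)
n=33: W (go to 32, an L position)
n=34: W (go to 32, an L position)
n=35: L (options 28(W), 30(W), 34(W) are all W)
n=36: W (go to 32, an L position)
n=37: W (go to 0, an L position)
n=38: L (options 19(W), 36(W), 37(W) are all W)
L entries with 1 ≤ n ≤ 38 (n=0 is outside the asked range and is not counted): n = 1, 4, 9, 14, 20, 26, 32, 35, 38; that makes 9.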